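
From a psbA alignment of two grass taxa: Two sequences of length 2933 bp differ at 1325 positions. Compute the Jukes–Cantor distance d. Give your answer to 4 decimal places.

p = 1325/2933 ≈ 0.451756.
d = −(3/4) ln(1 − 4p/3) = −0.75 ln(1 − 0.602341) = −0.75 ln(0.397659)
  = −0.75 × (-0.922160) = 0.691620 substitutions/site.

0.6916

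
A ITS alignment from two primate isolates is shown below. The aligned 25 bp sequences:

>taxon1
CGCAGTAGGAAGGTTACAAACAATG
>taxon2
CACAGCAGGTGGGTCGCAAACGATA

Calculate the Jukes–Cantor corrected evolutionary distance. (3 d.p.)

0.417

The sequences differ at 8 of 25 sites (2, 6, 10, 11, 15, 16, 22, 25), so p = 8/25 = 0.32.
d = −(3/4) ln(1 − 4p/3) = −0.75 ln(1 − 0.426667) = −0.75 ln(0.573333)
  = −0.75 × (-0.556289) = 0.417217 substitutions/site.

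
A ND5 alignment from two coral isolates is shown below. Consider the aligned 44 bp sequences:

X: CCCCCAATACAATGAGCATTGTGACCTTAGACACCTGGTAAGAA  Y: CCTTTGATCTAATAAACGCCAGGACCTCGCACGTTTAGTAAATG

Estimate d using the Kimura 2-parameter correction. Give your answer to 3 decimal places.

1.596

Of 44 sites, 19 differences are transitions and 4 are transversions, so P = 19/44 ≈ 0.431818 and Q = 4/44 ≈ 0.090909.
Under the Kimura two-parameter model, d = −½ ln(1 − 2P − Q) − ¼ ln(1 − 2Q).
1 − 2P − Q = 0.045455, giving −½ ln(0.045455) = 1.545516.
1 − 2Q = 0.818182, giving −¼ ln(0.818182) = 0.050168.
d = 1.545516 + 0.050168 = 1.595684.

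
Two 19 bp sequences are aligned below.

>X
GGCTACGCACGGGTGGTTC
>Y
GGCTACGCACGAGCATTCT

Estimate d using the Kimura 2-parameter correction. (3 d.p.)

0.460

Of 19 sites, 5 differences are transitions and 1 are transversions, so P = 5/19 ≈ 0.263158 and Q = 1/19 ≈ 0.052632.
Under the Kimura two-parameter model, d = −½ ln(1 − 2P − Q) − ¼ ln(1 − 2Q).
1 − 2P − Q = 0.421052, giving −½ ln(0.421052) = 0.432499.
1 − 2Q = 0.894736, giving −¼ ln(0.894736) = 0.027807.
d = 0.432499 + 0.027807 = 0.460306.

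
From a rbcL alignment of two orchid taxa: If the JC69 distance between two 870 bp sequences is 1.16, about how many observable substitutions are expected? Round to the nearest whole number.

514

Invert JC69: p = (3/4)(1 − e^(−4d/3)) = 0.75 × (1 − e^(-1.546667)) = 0.75 × (1 − 0.212957) = 0.590282.
Expected differing sites = pL ≈ 0.590282 × 870 = 513.54534 ≈ 514.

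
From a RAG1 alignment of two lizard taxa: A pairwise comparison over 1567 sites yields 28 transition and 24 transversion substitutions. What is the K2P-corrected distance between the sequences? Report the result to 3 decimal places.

0.034

P = 28/1567 ≈ 0.017869 and Q = 24/1567 ≈ 0.015316.
Under the Kimura two-parameter model, d = −½ ln(1 − 2P − Q) − ¼ ln(1 − 2Q).
1 − 2P − Q = 0.948946, giving −½ ln(0.948946) = 0.026202.
1 − 2Q = 0.969368, giving −¼ ln(0.969368) = 0.007778.
d = 0.026202 + 0.007778 = 0.033980.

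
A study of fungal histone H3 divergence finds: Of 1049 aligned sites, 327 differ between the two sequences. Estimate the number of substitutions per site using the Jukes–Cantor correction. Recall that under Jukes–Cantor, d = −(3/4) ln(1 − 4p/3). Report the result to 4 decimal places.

0.4029

p = 327/1049 ≈ 0.311725.
d = −(3/4) ln(1 − 4p/3) = −0.75 ln(1 − 0.415633) = −0.75 ln(0.584367)
  = −0.75 × (-0.537226) = 0.402920 substitutions/site.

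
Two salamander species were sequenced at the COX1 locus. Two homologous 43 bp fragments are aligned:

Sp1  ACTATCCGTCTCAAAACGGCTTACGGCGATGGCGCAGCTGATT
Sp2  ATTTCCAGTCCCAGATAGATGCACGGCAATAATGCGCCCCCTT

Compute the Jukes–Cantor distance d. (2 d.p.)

The sequences differ at 21 of 43 sites, so p = 21/43 ≈ 0.488372.
d = −(3/4) ln(1 − 4p/3) = −0.75 ln(1 − 0.651163) = −0.75 ln(0.348837)
  = −0.75 × (-1.053151) = 0.789863 substitutions/site.

0.79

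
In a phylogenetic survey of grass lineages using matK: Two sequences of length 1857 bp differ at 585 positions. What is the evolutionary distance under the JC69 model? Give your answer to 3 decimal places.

0.409

p = 585/1857 ≈ 0.315024.
d = −(3/4) ln(1 − 4p/3) = −0.75 ln(1 − 0.420032) = −0.75 ln(0.579968)
  = −0.75 × (-0.544782) = 0.408587 substitutions/site.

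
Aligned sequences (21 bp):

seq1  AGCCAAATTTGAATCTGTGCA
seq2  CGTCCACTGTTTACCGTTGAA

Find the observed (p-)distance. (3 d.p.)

The sequences differ at 11 of 21 positions.
p = 11/21 = 0.523809… ≈ 0.524 (to 3 d.p.).

0.524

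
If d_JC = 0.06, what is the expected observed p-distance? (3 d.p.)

0.058

p = (3/4)(1 − e^(−4d/3)) = 0.75 × (1 − e^(-0.08)) = 0.75 × (1 − 0.923116) = 0.057663.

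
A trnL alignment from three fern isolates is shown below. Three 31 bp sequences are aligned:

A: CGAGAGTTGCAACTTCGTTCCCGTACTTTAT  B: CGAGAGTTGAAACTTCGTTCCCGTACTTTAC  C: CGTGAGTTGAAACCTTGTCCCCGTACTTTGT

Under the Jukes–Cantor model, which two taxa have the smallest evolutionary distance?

A and B

A–B: 2/31 differ, p = 0.065, d = 0.067.
A–C: 6/31 differ, p = 0.194, d = 0.224.
B–C: 6/31 differ, p = 0.194, d = 0.224.
The smallest distance is between A and B.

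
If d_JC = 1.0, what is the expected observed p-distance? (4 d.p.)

0.5523

p = (3/4)(1 − e^(−4d/3)) = 0.75 × (1 − e^(-1.333333)) = 0.75 × (1 − 0.263597) = 0.552302.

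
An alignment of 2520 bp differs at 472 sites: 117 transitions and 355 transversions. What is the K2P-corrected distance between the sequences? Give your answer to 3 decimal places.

0.216

P = 117/2520 ≈ 0.046429 and Q = 355/2520 ≈ 0.140873.
Under the Kimura two-parameter model, d = −½ ln(1 − 2P − Q) − ¼ ln(1 − 2Q).
1 − 2P − Q = 0.766269, giving −½ ln(0.766269) = 0.133111.
1 − 2Q = 0.718254, giving −¼ ln(0.718254) = 0.082733.
d = 0.133111 + 0.082733 = 0.215844.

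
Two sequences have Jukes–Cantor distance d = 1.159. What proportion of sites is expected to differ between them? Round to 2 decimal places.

0.59

p = (3/4)(1 − e^(−4d/3)) = 0.75 × (1 − e^(-1.545333)) = 0.75 × (1 − 0.213241) = 0.590069.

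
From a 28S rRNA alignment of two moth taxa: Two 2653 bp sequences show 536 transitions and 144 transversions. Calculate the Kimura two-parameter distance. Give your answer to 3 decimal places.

0.335

P = 536/2653 ≈ 0.202035 and Q = 144/2653 ≈ 0.054278.
Under the Kimura two-parameter model, d = −½ ln(1 − 2P − Q) − ¼ ln(1 − 2Q).
1 − 2P − Q = 0.541652, giving −½ ln(0.541652) = 0.306566.
1 − 2Q = 0.891444, giving −¼ ln(0.891444) = 0.028728.
d = 0.306566 + 0.028728 = 0.335294.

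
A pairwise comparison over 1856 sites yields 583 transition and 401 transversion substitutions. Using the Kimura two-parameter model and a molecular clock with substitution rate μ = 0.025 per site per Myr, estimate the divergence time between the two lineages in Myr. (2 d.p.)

P = 583/1856 ≈ 0.314116 and Q = 401/1856 ≈ 0.216056.
Under the Kimura two-parameter model, d = −½ ln(1 − 2P − Q) − ¼ ln(1 − 2Q).
1 − 2P − Q = 0.155712, giving −½ ln(0.155712) = 0.929874.
1 − 2Q = 0.567888, giving −¼ ln(0.567888) = 0.141458.
d = 0.929874 + 0.141458 = 1.071332.
Under a molecular clock d = 2μt, so t = d/(2μ) = 1.071332 / (2 × 0.025) = 21.43 Myr.

21.43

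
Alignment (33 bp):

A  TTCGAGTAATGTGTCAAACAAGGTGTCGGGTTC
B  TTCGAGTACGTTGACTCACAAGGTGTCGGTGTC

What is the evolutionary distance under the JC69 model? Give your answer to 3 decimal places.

The sequences differ at 8 of 33 sites (9, 10, 11, 14, 16, 17, 30, 31), so p = 8/33 ≈ 0.242424.
d = −(3/4) ln(1 − 4p/3) = −0.75 ln(1 − 0.323232) = −0.75 ln(0.676768)
  = −0.75 × (-0.390427) = 0.292820 substitutions/site.

0.293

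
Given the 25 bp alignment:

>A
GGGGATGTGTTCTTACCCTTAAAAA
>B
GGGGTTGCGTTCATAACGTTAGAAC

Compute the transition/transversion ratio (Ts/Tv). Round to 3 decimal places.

Transitions are A↔G and C↔T; transversions are all other mismatches.
Transitions: 2. Transversions: 5.
R = 2/5 = 0.400.

0.400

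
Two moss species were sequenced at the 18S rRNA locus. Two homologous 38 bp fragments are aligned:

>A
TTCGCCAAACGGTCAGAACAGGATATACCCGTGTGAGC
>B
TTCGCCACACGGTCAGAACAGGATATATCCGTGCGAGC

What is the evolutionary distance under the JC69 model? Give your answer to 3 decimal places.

0.083

The sequences differ at 3 of 38 sites (8, 28, 34), so p = 3/38 ≈ 0.078947.
d = −(3/4) ln(1 − 4p/3) = −0.75 ln(1 − 0.105263) = −0.75 ln(0.894737)
  = −0.75 × (-0.111225) = 0.083419 substitutions/site.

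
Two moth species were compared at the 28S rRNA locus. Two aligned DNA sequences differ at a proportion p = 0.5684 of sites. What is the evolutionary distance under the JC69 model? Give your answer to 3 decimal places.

1.064

d = −(3/4) ln(1 − 4p/3) = −0.75 ln(1 − 0.757867) = −0.75 ln(0.242133)
  = −0.75 × (-1.418268) = 1.063701 substitutions/site.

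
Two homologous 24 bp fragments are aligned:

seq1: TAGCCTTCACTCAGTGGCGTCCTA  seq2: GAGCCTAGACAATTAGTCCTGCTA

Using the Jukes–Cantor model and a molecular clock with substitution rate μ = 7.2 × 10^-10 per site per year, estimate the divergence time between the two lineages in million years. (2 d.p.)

The sequences differ at 11 of 24 sites, so p = 11/24 ≈ 0.458333.
d = −(3/4) ln(1 − 4p/3) = −0.75 ln(1 − 0.611111) = −0.75 ln(0.388889)
  = −0.75 × (-0.944461) = 0.708346 substitutions/site.
Under a molecular clock d = 2μt, so t = d/(2μ) = 0.708346 / (2 × 7.2 × 10^-10) = 491.91 million years.

491.91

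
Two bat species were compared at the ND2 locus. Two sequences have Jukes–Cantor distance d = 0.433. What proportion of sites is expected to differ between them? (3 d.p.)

p = (3/4)(1 − e^(−4d/3)) = 0.75 × (1 − e^(-0.577333)) = 0.75 × (1 − 0.561394) = 0.328955.

0.329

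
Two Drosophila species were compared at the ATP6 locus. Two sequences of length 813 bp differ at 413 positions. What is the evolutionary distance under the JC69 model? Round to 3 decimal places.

p = 413/813 ≈ 0.507995.
d = −(3/4) ln(1 − 4p/3) = −0.75 ln(1 − 0.677327) = −0.75 ln(0.322673)
  = −0.75 × (-1.131116) = 0.848337 substitutions/site.

0.848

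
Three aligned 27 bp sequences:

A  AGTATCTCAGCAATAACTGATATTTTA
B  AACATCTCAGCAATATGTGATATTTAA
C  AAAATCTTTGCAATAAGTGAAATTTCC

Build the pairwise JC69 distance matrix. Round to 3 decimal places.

A–B: 5/27 sites differ → p ≈ 0.185185, d = −0.75 ln(1 − 0.246913) = 0.212681 ≈ 0.213.
A–C: 8/27 sites differ → p ≈ 0.296296, d = −0.75 ln(1 − 0.395061) = 0.376971 ≈ 0.377.
B–C: 7/27 sites differ → p ≈ 0.259259, d = −0.75 ln(1 − 0.345679) = 0.318118 ≈ 0.318.

d(A,B) = 0.213, d(A,C) = 0.377, d(B,C) = 0.318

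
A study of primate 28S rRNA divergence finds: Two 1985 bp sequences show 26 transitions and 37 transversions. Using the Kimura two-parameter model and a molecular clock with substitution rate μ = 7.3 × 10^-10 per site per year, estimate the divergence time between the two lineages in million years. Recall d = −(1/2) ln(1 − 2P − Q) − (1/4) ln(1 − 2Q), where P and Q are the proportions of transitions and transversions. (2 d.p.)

P = 26/1985 ≈ 0.013098 and Q = 37/1985 ≈ 0.01864.
Under the Kimura two-parameter model, d = −½ ln(1 − 2P − Q) − ¼ ln(1 − 2Q).
1 − 2P − Q = 0.955164, giving −½ ln(0.955164) = 0.022936.
1 − 2Q = 0.96272, giving −¼ ln(0.96272) = 0.009498.
d = 0.022936 + 0.009498 = 0.032434.
Under a molecular clock d = 2μt, so t = d/(2μ) = 0.032434 / (2 × 7.3 × 10^-10) = 22.22 million years.

22.22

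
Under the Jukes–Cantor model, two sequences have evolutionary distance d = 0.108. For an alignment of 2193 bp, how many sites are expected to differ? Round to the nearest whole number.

Invert JC69: p = (3/4)(1 − e^(−4d/3)) = 0.75 × (1 − e^(-0.144)) = 0.75 × (1 − 0.865888) = 0.100584.
Expected differing sites = pL ≈ 0.100584 × 2193 = 220.580712 ≈ 221.

221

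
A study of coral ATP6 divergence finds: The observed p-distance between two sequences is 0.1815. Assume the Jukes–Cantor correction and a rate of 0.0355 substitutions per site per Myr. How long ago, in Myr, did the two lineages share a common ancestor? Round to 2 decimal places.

2.93

d = −(3/4) ln(1 − 4p/3) = −0.75 ln(1 − 0.242) = −0.75 ln(0.758)
  = −0.75 × (-0.277072) = 0.207804 substitutions/site.
Under a molecular clock d = 2μt, so t = d/(2μ) = 0.207804 / (2 × 0.0355) = 2.93 Myr.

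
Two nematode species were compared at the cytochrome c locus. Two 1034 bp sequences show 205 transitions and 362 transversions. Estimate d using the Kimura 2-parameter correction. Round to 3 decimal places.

P = 205/1034 ≈ 0.198259 and Q = 362/1034 ≈ 0.350097.
Under the Kimura two-parameter model, d = −½ ln(1 − 2P − Q) − ¼ ln(1 − 2Q).
1 − 2P − Q = 0.253385, giving −½ ln(0.253385) = 0.686423.
1 − 2Q = 0.299806, giving −¼ ln(0.299806) = 0.301155.
d = 0.686423 + 0.301155 = 0.987578.

0.988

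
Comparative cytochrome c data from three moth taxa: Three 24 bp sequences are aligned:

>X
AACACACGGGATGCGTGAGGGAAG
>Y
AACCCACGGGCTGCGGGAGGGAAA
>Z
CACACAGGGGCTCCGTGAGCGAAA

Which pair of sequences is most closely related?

X and Y

X–Y: 4/24 differ, p = 0.167, d = 0.188.
X–Z: 6/24 differ, p = 0.250, d = 0.304.
Y–Z: 6/24 differ, p = 0.250, d = 0.304.
The smallest distance is between X and Y.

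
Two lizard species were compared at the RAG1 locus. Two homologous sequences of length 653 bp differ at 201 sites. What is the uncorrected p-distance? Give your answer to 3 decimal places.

0.308

p = 201/653 = 0.307810… ≈ 0.308 (to 3 d.p.).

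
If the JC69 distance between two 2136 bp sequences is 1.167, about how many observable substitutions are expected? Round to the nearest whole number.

Invert JC69: p = (3/4)(1 − e^(−4d/3)) = 0.75 × (1 − e^(-1.556)) = 0.75 × (1 − 0.210978) = 0.591767.
Expected differing sites = pL ≈ 0.591767 × 2136 = 1264.014312 ≈ 1264.

1264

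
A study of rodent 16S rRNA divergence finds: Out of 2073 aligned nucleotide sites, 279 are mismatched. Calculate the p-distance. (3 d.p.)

0.135

p = 279/2073 = 0.134587… ≈ 0.135 (to 3 d.p.).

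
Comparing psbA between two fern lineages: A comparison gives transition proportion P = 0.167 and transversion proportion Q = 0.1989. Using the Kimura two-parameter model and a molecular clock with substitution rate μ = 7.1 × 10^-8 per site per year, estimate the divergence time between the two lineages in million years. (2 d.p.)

3.57

Under the Kimura two-parameter model, d = −½ ln(1 − 2P − Q) − ¼ ln(1 − 2Q).
1 − 2P − Q = 0.4671, giving −½ ln(0.4671) = 0.380606.
1 − 2Q = 0.6022, giving −¼ ln(0.6022) = 0.126791.
d = 0.380606 + 0.126791 = 0.507397.
Under a molecular clock d = 2μt, so t = d/(2μ) = 0.507397 / (2 × 7.1 × 10^-8) = 3.57 million years.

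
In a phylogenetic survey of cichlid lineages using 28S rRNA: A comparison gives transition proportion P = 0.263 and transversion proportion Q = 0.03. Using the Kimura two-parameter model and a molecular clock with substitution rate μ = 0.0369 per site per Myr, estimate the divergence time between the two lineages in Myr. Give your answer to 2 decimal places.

Under the Kimura two-parameter model, d = −½ ln(1 − 2P − Q) − ¼ ln(1 − 2Q).
1 − 2P − Q = 0.444, giving −½ ln(0.444) = 0.405965.
1 − 2Q = 0.94, giving −¼ ln(0.94) = 0.015469.
d = 0.405965 + 0.015469 = 0.421434.
Under a molecular clock d = 2μt, so t = d/(2μ) = 0.421434 / (2 × 0.0369) = 5.71 Myr.

5.71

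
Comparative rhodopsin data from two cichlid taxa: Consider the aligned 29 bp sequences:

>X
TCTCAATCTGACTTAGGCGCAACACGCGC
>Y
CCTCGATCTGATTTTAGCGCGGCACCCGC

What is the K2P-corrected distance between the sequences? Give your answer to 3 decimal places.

Of 29 sites, 6 differences are transitions and 2 are transversions, so P = 6/29 ≈ 0.206897 and Q = 2/29 ≈ 0.068966.
Under the Kimura two-parameter model, d = −½ ln(1 − 2P − Q) − ¼ ln(1 − 2Q).
1 − 2P − Q = 0.51724, giving −½ ln(0.51724) = 0.329624.
1 − 2Q = 0.862068, giving −¼ ln(0.862068) = 0.037105.
d = 0.329624 + 0.037105 = 0.366729.

0.367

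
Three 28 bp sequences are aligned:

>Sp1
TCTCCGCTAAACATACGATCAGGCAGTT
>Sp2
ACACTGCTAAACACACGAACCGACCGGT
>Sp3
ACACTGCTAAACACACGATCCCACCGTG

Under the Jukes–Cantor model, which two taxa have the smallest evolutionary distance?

Sp1–Sp2: 9/28 differ, p = 0.321, d = 0.420.
Sp1–Sp3: 9/28 differ, p = 0.321, d = 0.420.
Sp2–Sp3: 4/28 differ, p = 0.143, d = 0.158.
The smallest distance is between Sp2 and Sp3.

Sp2 and Sp3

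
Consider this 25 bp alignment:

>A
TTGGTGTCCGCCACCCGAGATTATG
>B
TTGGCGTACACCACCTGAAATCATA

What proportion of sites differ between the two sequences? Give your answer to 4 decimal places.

0.2800

The sequences differ at 7 of 25 positions (sites 5, 8, 10, 16, 19, 22, 25).
p = 7/25 = 0.2800.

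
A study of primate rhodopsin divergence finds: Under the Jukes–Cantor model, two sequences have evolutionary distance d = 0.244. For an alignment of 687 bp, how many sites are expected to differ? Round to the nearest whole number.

143

Invert JC69: p = (3/4)(1 − e^(−4d/3)) = 0.75 × (1 − e^(-0.325333)) = 0.75 × (1 − 0.722287) = 0.208285.
Expected differing sites = pL ≈ 0.208285 × 687 = 143.091795 ≈ 143.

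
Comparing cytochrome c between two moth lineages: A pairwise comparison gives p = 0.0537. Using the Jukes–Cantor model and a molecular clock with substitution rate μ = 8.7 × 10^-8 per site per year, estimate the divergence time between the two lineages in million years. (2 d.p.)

0.32

d = −(3/4) ln(1 − 4p/3) = −0.75 ln(1 − 0.0716) = −0.75 ln(0.9284)
  = −0.75 × (-0.074293) = 0.055720 substitutions/site.
Under a molecular clock d = 2μt, so t = d/(2μ) = 0.055720 / (2 × 8.7 × 10^-8) = 0.32 million years.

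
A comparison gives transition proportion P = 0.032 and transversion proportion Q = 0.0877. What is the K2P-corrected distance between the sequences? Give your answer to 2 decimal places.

0.13

Under the Kimura two-parameter model, d = −½ ln(1 − 2P − Q) − ¼ ln(1 − 2Q).
1 − 2P − Q = 0.8483, giving −½ ln(0.8483) = 0.082260.
1 − 2Q = 0.8246, giving −¼ ln(0.8246) = 0.048214.
d = 0.082260 + 0.048214 = 0.130474.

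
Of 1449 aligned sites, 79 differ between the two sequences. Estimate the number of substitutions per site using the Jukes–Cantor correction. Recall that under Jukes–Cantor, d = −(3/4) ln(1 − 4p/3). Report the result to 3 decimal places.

p = 79/1449 ≈ 0.05452.
d = −(3/4) ln(1 − 4p/3) = −0.75 ln(1 − 0.072693) = −0.75 ln(0.927307)
  = −0.75 × (-0.075471) = 0.056603 substitutions/site.

0.057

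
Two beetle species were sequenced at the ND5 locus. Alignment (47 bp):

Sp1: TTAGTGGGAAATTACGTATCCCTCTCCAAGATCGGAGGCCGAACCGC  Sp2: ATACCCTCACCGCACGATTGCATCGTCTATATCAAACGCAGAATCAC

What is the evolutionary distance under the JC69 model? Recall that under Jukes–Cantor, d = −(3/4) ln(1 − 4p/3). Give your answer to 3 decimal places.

The sequences differ at 24 of 47 sites, so p = 24/47 ≈ 0.510638.
d = −(3/4) ln(1 − 4p/3) = −0.75 ln(1 − 0.680851) = −0.75 ln(0.319149)
  = −0.75 × (-1.142097) = 0.856573 substitutions/site.

0.857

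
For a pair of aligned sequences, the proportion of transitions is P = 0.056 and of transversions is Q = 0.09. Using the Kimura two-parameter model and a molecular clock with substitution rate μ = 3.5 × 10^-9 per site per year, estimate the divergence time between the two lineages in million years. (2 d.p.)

Under the Kimura two-parameter model, d = −½ ln(1 − 2P − Q) − ¼ ln(1 − 2Q).
1 − 2P − Q = 0.798, giving −½ ln(0.798) = 0.112823.
1 − 2Q = 0.82, giving −¼ ln(0.82) = 0.049613.
d = 0.112823 + 0.049613 = 0.162436.
Under a molecular clock d = 2μt, so t = d/(2μ) = 0.162436 / (2 × 3.5 × 10^-9) = 23.21 million years.

23.21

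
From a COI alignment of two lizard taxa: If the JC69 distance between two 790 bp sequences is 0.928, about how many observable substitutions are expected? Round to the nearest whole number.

Invert JC69: p = (3/4)(1 − e^(−4d/3)) = 0.75 × (1 − e^(-1.237333)) = 0.75 × (1 − 0.290157) = 0.532382.
Expected differing sites = pL ≈ 0.532382 × 790 = 420.58178 ≈ 421.

421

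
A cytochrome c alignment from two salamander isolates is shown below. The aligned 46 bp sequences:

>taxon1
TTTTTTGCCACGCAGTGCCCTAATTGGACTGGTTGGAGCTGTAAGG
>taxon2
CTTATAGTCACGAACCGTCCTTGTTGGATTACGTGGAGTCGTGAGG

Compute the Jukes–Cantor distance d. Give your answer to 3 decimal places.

0.509

The sequences differ at 17 of 46 sites, so p = 17/46 ≈ 0.369565.
d = −(3/4) ln(1 − 4p/3) = −0.75 ln(1 − 0.492753) = −0.75 ln(0.507247)
  = −0.75 × (-0.678757) = 0.509068 substitutions/site.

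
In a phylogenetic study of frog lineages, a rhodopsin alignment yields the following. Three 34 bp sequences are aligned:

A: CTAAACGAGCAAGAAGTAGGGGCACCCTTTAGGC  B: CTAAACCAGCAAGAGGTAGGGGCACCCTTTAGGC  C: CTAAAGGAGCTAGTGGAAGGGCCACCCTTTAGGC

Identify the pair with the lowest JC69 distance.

A and B

A–B: 2/34 differ, p = 0.059, d = 0.061.
A–C: 6/34 differ, p = 0.176, d = 0.201.
B–C: 6/34 differ, p = 0.176, d = 0.201.
The smallest distance is between A and B.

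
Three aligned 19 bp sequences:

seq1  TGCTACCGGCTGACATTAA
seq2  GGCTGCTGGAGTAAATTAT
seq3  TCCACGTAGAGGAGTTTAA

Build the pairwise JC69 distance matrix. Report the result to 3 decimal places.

seq1–seq2: 8/19 sites differ → p ≈ 0.421053, d = −0.75 ln(1 − 0.561404) = 0.618132 ≈ 0.618.
seq1–seq3: 10/19 sites differ → p ≈ 0.526316, d = −0.75 ln(1 − 0.701755) = 0.907380 ≈ 0.907.
seq2–seq3: 10/19 sites differ → p ≈ 0.526316, d = −0.75 ln(1 − 0.701755) = 0.907380 ≈ 0.907.

d(seq1,seq2) = 0.618, d(seq1,seq3) = 0.907, d(seq2,seq3) = 0.907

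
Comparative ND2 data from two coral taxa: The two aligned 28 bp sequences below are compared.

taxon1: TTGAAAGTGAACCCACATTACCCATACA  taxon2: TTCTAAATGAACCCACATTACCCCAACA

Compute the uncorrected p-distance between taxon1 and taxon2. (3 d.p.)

The sequences differ at 5 of 28 positions (sites 3, 4, 7, 24, 25).
p = 5/28 = 0.178571… ≈ 0.179 (to 3 d.p.).

0.179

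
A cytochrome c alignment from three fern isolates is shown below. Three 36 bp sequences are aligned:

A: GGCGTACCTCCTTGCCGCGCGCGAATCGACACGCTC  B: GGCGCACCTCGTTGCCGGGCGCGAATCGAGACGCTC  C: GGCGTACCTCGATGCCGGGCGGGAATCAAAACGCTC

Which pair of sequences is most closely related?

A and B

A–B: 4/36 differ, p = 0.111, d = 0.120.
A–C: 6/36 differ, p = 0.167, d = 0.188.
B–C: 5/36 differ, p = 0.139, d = 0.154.
The smallest distance is between A and B.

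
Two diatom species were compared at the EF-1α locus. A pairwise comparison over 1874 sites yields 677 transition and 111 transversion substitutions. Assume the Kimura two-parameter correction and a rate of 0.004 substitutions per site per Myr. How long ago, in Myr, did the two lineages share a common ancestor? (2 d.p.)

99.07

P = 677/1874 ≈ 0.361259 and Q = 111/1874 ≈ 0.059232.
Under the Kimura two-parameter model, d = −½ ln(1 − 2P − Q) − ¼ ln(1 − 2Q).
1 − 2P − Q = 0.21825, giving −½ ln(0.21825) = 0.761057.
1 − 2Q = 0.881536, giving −¼ ln(0.881536) = 0.031522.
d = 0.761057 + 0.031522 = 0.792579.
Under a molecular clock d = 2μt, so t = d/(2μ) = 0.792579 / (2 × 0.004) = 99.07 Myr.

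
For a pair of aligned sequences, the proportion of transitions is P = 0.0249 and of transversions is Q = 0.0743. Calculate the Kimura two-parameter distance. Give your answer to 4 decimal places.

Under the Kimura two-parameter model, d = −½ ln(1 − 2P − Q) − ¼ ln(1 − 2Q).
1 − 2P − Q = 0.8759, giving −½ ln(0.8759) = 0.066252.
1 − 2Q = 0.8514, giving −¼ ln(0.8514) = 0.040218.
d = 0.066252 + 0.040218 = 0.106470.

0.1065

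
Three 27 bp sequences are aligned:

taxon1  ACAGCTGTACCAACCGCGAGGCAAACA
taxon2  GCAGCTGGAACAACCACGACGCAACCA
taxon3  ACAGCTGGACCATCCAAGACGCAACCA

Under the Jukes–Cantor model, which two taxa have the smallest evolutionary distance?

taxon2 and taxon3

taxon1–taxon2: 6/27 differ, p = 0.222, d = 0.264.
taxon1–taxon3: 6/27 differ, p = 0.222, d = 0.264.
taxon2–taxon3: 4/27 differ, p = 0.148, d = 0.165.
The smallest distance is between taxon2 and taxon3.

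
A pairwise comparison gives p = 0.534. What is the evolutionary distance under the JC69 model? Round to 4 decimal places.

0.9336

d = −(3/4) ln(1 − 4p/3) = −0.75 ln(1 − 0.712) = −0.75 ln(0.288)
  = −0.75 × (-1.244795) = 0.933596 substitutions/site.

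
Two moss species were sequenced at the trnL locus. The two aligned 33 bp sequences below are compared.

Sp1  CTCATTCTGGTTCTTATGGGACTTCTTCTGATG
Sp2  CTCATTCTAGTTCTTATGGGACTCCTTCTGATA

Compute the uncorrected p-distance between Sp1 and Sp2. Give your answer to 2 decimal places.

The sequences differ at 3 of 33 positions (sites 9, 24, 33).
p = 3/33 = 0.090909… ≈ 0.09 (to 2 d.p.).

0.09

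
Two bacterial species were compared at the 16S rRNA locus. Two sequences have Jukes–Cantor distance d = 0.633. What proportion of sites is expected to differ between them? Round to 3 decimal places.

p = (3/4)(1 − e^(−4d/3)) = 0.75 × (1 − e^(-0.844)) = 0.75 × (1 − 0.429987) = 0.427510.

0.428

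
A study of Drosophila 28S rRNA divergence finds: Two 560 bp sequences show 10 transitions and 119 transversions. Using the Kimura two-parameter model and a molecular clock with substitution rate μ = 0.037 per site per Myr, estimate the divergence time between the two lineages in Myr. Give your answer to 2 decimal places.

3.80

P = 10/560 ≈ 0.017857 and Q = 119/560 = 0.2125.
Under the Kimura two-parameter model, d = −½ ln(1 − 2P − Q) − ¼ ln(1 − 2Q).
1 − 2P − Q = 0.751786, giving −½ ln(0.751786) = 0.142652.
1 − 2Q = 0.575, giving −¼ ln(0.575) = 0.138346.
d = 0.142652 + 0.138346 = 0.280998.
Under a molecular clock d = 2μt, so t = d/(2μ) = 0.280998 / (2 × 0.037) = 3.80 Myr.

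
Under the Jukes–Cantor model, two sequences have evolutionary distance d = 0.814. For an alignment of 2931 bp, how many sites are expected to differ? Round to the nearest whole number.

Invert JC69: p = (3/4)(1 − e^(−4d/3)) = 0.75 × (1 − e^(-1.085333)) = 0.75 × (1 − 0.337789) = 0.496658.
Expected differing sites = pL ≈ 0.496658 × 2931 = 1455.704598 ≈ 1456.

1456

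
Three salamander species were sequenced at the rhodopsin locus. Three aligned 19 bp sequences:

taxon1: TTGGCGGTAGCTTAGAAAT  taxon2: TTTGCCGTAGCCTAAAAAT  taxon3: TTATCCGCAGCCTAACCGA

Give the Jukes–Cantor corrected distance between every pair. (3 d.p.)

taxon1–taxon2: 4/19 sites differ → p ≈ 0.210526, d = −0.75 ln(1 − 0.280701) = 0.247109 ≈ 0.247.
taxon1–taxon3: 10/19 sites differ → p ≈ 0.526316, d = −0.75 ln(1 − 0.701755) = 0.907380 ≈ 0.907.
taxon2–taxon3: 7/19 sites differ → p ≈ 0.368421, d = −0.75 ln(1 − 0.491228) = 0.506816 ≈ 0.507.

d(taxon1,taxon2) = 0.247, d(taxon1,taxon3) = 0.907, d(taxon2,taxon3) = 0.507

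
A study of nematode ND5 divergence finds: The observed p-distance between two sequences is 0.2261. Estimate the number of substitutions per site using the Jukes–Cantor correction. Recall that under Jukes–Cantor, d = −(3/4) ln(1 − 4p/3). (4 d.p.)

0.2691

d = −(3/4) ln(1 − 4p/3) = −0.75 ln(1 − 0.301467) = −0.75 ln(0.698533)
  = −0.75 × (-0.358773) = 0.269080 substitutions/site.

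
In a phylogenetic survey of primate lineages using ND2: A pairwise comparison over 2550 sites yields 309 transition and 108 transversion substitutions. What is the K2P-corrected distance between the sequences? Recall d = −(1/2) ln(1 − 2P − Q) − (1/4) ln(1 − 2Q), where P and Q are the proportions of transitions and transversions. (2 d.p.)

0.19

P = 309/2550 ≈ 0.121176 and Q = 108/2550 ≈ 0.042353.
Under the Kimura two-parameter model, d = −½ ln(1 − 2P − Q) − ¼ ln(1 − 2Q).
1 − 2P − Q = 0.715295, giving −½ ln(0.715295) = 0.167530.
1 − 2Q = 0.915294, giving −¼ ln(0.915294) = 0.022127.
d = 0.167530 + 0.022127 = 0.189657.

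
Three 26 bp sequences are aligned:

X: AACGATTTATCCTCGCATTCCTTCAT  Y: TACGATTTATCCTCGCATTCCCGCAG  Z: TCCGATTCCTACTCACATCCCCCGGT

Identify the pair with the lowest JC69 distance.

X–Y: 4/26 differ, p = 0.154, d = 0.172.
X–Z: 11/26 differ, p = 0.423, d = 0.623.
Y–Z: 10/26 differ, p = 0.385, d = 0.539.
The smallest distance is between X and Y.

X and Y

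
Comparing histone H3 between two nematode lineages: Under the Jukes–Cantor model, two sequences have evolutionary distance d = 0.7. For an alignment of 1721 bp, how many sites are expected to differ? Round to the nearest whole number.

Invert JC69: p = (3/4)(1 − e^(−4d/3)) = 0.75 × (1 − e^(-0.933333)) = 0.75 × (1 − 0.393241) = 0.455069.
Expected differing sites = pL ≈ 0.455069 × 1721 = 783.173749 ≈ 783.

783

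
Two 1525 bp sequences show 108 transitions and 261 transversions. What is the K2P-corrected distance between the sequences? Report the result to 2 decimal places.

0.29

P = 108/1525 ≈ 0.07082 and Q = 261/1525 ≈ 0.171148.
Under the Kimura two-parameter model, d = −½ ln(1 − 2P − Q) − ¼ ln(1 − 2Q).
1 − 2P − Q = 0.687212, giving −½ ln(0.687212) = 0.187556.
1 − 2Q = 0.657704, giving −¼ ln(0.657704) = 0.104750.
d = 0.187556 + 0.104750 = 0.292306.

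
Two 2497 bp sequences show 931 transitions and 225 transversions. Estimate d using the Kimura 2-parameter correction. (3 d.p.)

P = 931/2497 ≈ 0.372847 and Q = 225/2497 ≈ 0.090108.
Under the Kimura two-parameter model, d = −½ ln(1 − 2P − Q) − ¼ ln(1 − 2Q).
1 − 2P − Q = 0.164198, giving −½ ln(0.164198) = 0.903341.
1 − 2Q = 0.819784, giving −¼ ln(0.819784) = 0.049679.
d = 0.903341 + 0.049679 = 0.953020.

0.953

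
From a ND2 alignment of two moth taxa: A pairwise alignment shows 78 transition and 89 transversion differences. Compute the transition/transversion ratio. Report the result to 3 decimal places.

R = 78/89 = 0.876404… ≈ 0.876 (to 3 d.p.).

0.876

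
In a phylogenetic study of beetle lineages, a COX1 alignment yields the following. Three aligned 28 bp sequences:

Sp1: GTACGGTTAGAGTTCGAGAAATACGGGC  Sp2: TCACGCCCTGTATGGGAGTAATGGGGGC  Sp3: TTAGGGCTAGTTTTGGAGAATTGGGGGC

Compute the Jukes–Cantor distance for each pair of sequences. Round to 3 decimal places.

Sp1–Sp2: 13/28 sites differ → p ≈ 0.464286, d = −0.75 ln(1 − 0.619048) = 0.723811 ≈ 0.724.
Sp1–Sp3: 9/28 sites differ → p ≈ 0.321429, d = −0.75 ln(1 − 0.428572) = 0.419713 ≈ 0.420.
Sp2–Sp3: 9/28 sites differ → p ≈ 0.321429, d = −0.75 ln(1 − 0.428572) = 0.419713 ≈ 0.420.

d(Sp1,Sp2) = 0.724, d(Sp1,Sp3) = 0.420, d(Sp2,Sp3) = 0.420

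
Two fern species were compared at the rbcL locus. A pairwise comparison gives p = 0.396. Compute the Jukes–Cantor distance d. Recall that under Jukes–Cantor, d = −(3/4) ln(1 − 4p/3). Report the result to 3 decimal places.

d = −(3/4) ln(1 − 4p/3) = −0.75 ln(1 − 0.528) = −0.75 ln(0.472)
  = −0.75 × (-0.750776) = 0.563082 substitutions/site.

0.563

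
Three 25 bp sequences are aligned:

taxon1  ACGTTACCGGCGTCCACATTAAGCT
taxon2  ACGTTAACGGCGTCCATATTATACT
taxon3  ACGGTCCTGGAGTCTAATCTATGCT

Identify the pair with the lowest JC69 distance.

taxon1–taxon2: 4/25 differ, p = 0.160, d = 0.180.
taxon1–taxon3: 9/25 differ, p = 0.360, d = 0.490.
taxon2–taxon3: 10/25 differ, p = 0.400, d = 0.572.
The smallest distance is between taxon1 and taxon2.

taxon1 and taxon2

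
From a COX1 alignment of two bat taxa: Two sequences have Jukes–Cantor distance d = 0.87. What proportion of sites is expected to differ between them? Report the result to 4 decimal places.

0.5149

p = (3/4)(1 − e^(−4d/3)) = 0.75 × (1 − e^(-1.16)) = 0.75 × (1 − 0.313486) = 0.514886.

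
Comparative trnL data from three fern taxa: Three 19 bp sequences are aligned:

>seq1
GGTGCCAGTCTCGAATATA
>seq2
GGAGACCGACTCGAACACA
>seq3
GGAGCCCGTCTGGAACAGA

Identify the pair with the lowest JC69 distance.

seq2 and seq3

seq1–seq2: 6/19 differ, p = 0.316, d = 0.410.
seq1–seq3: 5/19 differ, p = 0.263, d = 0.324.
seq2–seq3: 4/19 differ, p = 0.211, d = 0.247.
The smallest distance is between seq2 and seq3.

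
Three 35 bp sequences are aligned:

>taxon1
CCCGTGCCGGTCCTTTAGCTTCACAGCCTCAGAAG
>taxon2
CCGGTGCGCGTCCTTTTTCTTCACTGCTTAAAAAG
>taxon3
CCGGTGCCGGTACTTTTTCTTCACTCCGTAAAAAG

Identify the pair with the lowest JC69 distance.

taxon1–taxon2: 9/35 differ, p = 0.257, d = 0.315.
taxon1–taxon3: 9/35 differ, p = 0.257, d = 0.315.
taxon2–taxon3: 5/35 differ, p = 0.143, d = 0.158.
The smallest distance is between taxon2 and taxon3.

taxon2 and taxon3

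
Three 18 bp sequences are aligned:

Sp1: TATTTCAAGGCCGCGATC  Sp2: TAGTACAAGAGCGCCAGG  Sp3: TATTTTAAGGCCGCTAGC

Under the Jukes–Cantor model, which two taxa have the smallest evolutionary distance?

Sp1–Sp2: 7/18 differ, p = 0.389, d = 0.548.
Sp1–Sp3: 3/18 differ, p = 0.167, d = 0.188.
Sp2–Sp3: 7/18 differ, p = 0.389, d = 0.548.
The smallest distance is between Sp1 and Sp3.

Sp1 and Sp3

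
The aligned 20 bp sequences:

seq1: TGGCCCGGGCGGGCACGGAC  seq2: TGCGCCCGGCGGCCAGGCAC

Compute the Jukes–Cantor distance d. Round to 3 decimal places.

The sequences differ at 6 of 20 sites (3, 4, 7, 13, 16, 18), so p = 6/20 = 0.3.
d = −(3/4) ln(1 − 4p/3) = −0.75 ln(1 − 0.4) = −0.75 ln(0.6)
  = −0.75 × (-0.510826) = 0.383120 substitutions/site.

0.383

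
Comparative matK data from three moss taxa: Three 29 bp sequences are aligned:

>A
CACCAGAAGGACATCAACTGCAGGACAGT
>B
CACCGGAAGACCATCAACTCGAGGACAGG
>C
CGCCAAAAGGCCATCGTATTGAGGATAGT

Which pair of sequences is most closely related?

A and B

A–B: 6/29 differ, p = 0.207, d = 0.242.
A–C: 9/29 differ, p = 0.310, d = 0.401.
B–C: 10/29 differ, p = 0.345, d = 0.462.
The smallest distance is between A and B.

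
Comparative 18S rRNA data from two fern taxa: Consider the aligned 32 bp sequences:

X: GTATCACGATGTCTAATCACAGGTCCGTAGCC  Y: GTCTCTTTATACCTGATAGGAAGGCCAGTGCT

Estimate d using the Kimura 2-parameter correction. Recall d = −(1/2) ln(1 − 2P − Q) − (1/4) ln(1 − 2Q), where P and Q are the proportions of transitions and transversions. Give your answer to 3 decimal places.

0.866

Of 32 sites, 8 differences are transitions and 8 are transversions, so P = 8/32 = 0.25 and Q = 8/32 = 0.25.
Under the Kimura two-parameter model, d = −½ ln(1 − 2P − Q) − ¼ ln(1 − 2Q).
1 − 2P − Q = 0.25, giving −½ ln(0.25) = 0.693147.
1 − 2Q = 0.5, giving −¼ ln(0.5) = 0.173287.
d = 0.693147 + 0.173287 = 0.866434.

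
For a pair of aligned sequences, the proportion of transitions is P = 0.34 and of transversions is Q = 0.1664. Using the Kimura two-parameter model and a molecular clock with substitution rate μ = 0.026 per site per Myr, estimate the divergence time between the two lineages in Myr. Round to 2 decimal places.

19.96

Under the Kimura two-parameter model, d = −½ ln(1 − 2P − Q) − ¼ ln(1 − 2Q).
1 − 2P − Q = 0.1536, giving −½ ln(0.1536) = 0.936702.
1 − 2Q = 0.6672, giving −¼ ln(0.6672) = 0.101166.
d = 0.936702 + 0.101166 = 1.037868.
Under a molecular clock d = 2μt, so t = d/(2μ) = 1.037868 / (2 × 0.026) = 19.96 Myr.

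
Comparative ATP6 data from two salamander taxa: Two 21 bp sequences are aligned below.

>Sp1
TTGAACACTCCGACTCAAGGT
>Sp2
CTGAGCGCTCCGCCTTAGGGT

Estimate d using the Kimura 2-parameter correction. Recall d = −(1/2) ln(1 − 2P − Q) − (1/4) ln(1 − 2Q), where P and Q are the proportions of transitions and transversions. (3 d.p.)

Of 21 sites, 5 differences are transitions and 1 are transversions, so P = 5/21 ≈ 0.238095 and Q = 1/21 ≈ 0.047619.
Under the Kimura two-parameter model, d = −½ ln(1 − 2P − Q) − ¼ ln(1 − 2Q).
1 − 2P − Q = 0.476191, giving −½ ln(0.476191) = 0.370968.
1 − 2Q = 0.904762, giving −¼ ln(0.904762) = 0.025021.
d = 0.370968 + 0.025021 = 0.395989.

0.396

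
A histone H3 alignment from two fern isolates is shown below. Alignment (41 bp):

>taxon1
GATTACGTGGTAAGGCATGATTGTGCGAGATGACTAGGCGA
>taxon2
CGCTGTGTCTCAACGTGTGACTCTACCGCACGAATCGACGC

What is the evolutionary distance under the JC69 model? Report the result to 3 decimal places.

0.943

The sequences differ at 22 of 41 sites, so p = 22/41 ≈ 0.536585.
d = −(3/4) ln(1 − 4p/3) = −0.75 ln(1 − 0.715447) = −0.75 ln(0.284553)
  = −0.75 × (-1.256836) = 0.942627 substitutions/site.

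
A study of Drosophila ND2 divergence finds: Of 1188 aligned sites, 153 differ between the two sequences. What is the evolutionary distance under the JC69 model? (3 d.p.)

0.141

p = 153/1188 ≈ 0.128788.
d = −(3/4) ln(1 − 4p/3) = −0.75 ln(1 − 0.171717) = −0.75 ln(0.828283)
  = −0.75 × (-0.188400) = 0.141300 substitutions/site.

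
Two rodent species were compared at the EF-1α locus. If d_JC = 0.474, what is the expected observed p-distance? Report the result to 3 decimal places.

p = (3/4)(1 − e^(−4d/3)) = 0.75 × (1 − e^(-0.632)) = 0.75 × (1 − 0.531528) = 0.351354.

0.351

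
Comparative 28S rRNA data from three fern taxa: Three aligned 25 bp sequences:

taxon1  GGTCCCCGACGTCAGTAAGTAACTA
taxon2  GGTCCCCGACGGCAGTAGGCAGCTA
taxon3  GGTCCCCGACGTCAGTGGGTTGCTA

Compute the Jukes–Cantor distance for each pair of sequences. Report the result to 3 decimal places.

taxon1–taxon2: 4/25 sites differ → p = 0.16, d = −0.75 ln(1 − 0.213333) = 0.179963 ≈ 0.180.
taxon1–taxon3: 4/25 sites differ → p = 0.16, d = −0.75 ln(1 − 0.213333) = 0.179963 ≈ 0.180.
taxon2–taxon3: 4/25 sites differ → p = 0.16, d = −0.75 ln(1 − 0.213333) = 0.179963 ≈ 0.180.

d(taxon1,taxon2) = 0.180, d(taxon1,taxon3) = 0.180, d(taxon2,taxon3) = 0.180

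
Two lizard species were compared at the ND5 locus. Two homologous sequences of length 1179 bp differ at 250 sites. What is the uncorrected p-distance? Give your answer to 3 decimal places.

0.212

p = 250/1179 = 0.212044… ≈ 0.212 (to 3 d.p.).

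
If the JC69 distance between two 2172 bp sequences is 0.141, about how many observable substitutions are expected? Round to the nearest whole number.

279

Invert JC69: p = (3/4)(1 − e^(−4d/3)) = 0.75 × (1 − e^(-0.188)) = 0.75 × (1 − 0.828615) = 0.128539.
Expected differing sites = pL ≈ 0.128539 × 2172 = 279.186708 ≈ 279.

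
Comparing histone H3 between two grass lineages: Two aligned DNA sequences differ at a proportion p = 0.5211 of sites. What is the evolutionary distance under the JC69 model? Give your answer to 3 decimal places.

0.890

d = −(3/4) ln(1 − 4p/3) = −0.75 ln(1 − 0.6948) = −0.75 ln(0.3052)
  = −0.75 × (-1.186788) = 0.890091 substitutions/site.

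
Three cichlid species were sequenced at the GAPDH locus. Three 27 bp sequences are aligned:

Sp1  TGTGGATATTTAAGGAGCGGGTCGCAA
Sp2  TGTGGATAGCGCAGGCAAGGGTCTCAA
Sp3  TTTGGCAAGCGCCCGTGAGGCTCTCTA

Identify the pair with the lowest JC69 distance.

Sp1–Sp2: 8/27 differ, p = 0.296, d = 0.377.
Sp1–Sp3: 14/27 differ, p = 0.519, d = 0.882.
Sp2–Sp3: 9/27 differ, p = 0.333, d = 0.441.
The smallest distance is between Sp1 and Sp2.

Sp1 and Sp2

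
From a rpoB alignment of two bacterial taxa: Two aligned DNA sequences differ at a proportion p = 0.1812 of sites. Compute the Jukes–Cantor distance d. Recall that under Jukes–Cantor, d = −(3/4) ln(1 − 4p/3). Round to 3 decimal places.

0.207

d = −(3/4) ln(1 − 4p/3) = −0.75 ln(1 − 0.2416) = −0.75 ln(0.7584)
  = −0.75 × (-0.276544) = 0.207408 substitutions/site.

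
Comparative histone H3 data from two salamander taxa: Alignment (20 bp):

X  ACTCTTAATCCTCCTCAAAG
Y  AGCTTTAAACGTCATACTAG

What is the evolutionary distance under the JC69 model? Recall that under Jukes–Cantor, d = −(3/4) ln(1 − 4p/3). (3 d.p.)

0.687

The sequences differ at 9 of 20 sites (2, 3, 4, 9, 11, 14, 16, 17, 18), so p = 9/20 = 0.45.
d = −(3/4) ln(1 − 4p/3) = −0.75 ln(1 − 0.6) = −0.75 ln(0.4)
  = −0.75 × (-0.916291) = 0.687218 substitutions/site.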